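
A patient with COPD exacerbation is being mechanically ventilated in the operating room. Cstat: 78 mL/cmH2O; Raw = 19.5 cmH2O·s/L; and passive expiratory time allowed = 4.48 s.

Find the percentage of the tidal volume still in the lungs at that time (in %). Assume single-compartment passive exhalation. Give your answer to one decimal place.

5.3

τ = R × C = 19.5 × 78 mL/cmH2O = 19.5 × 0.078 L/cmH2O = 1.521 s.
Passive exhalation: V(t)/V₀ = e^(−t/τ) = e^(−4.48/1.521) = 0.05258.
Fraction remaining = 0.05258 → 5.258%.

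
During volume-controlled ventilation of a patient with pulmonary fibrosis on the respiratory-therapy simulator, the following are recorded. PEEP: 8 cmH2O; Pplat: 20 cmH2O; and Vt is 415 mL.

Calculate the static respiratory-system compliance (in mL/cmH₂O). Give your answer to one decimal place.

Cstat = Vt / (Pplat − PEEP) = 415 / (20 − 8) = 415 / 12.0 = 34.583 mL/cmH2O.

34.6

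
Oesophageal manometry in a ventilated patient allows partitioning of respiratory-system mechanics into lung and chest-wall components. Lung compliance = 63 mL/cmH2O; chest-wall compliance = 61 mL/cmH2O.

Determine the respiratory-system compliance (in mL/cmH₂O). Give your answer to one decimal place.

Lung and chest wall are elastances in series: 1/Crs = 1/CL + 1/Ccw.
1/Crs = 1/63 + 1/61 = 0.03227.
Crs = 30.989 mL/cmH2O.

31.0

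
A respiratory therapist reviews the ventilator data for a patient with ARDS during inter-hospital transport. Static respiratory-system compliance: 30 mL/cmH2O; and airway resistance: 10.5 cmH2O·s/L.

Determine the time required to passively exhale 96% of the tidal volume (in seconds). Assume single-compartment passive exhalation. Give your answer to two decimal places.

1.01

τ = R × C = 10.5 × 30 mL/cmH2O = 10.5 × 0.030 L/cmH2O = 0.315 s.
Exhaled fraction f = 1 − e^(−t/τ) → t = −τ·ln(1 − f) = −0.315·ln(0.04) = 1.014 s.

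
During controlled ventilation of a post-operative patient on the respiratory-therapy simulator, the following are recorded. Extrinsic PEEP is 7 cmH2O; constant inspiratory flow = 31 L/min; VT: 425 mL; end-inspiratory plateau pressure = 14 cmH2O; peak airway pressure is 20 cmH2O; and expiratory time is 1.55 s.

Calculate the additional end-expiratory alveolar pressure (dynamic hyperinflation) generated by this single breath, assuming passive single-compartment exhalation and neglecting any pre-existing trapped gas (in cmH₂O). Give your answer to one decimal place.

Flow: 31 L/min ÷ 60 = 0.5167 L/s.
R = (PIP − Pplat)/V̇ = (20 − 14) / 0.5167 = 6.0/0.5167 = 11.612 cmH2O·s/L.
C = Vt/(Pplat − PEEP) = 425.0 / (14 − 7) = 425.0/7.0 = 60.714 mL/cmH2O.
τ = R × C = 11.612 × 0.06071 L/cmH2O = 0.705 s.
Fraction remaining = e^(−Te/τ) = e^(−1.55/0.705) = 0.111; trapped volume = 425.0 × 0.111 = 47.175 mL.
Additional alveolar pressure from trapping ≈ V_trapped / C = 47.175 / 60.714 = 0.777 cmH2O.

0.8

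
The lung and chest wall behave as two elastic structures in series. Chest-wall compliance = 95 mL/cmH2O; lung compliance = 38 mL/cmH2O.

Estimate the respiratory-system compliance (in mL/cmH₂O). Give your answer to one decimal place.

Lung and chest wall are elastances in series: 1/Crs = 1/CL + 1/Ccw.
1/Crs = 1/38 + 1/95 = 0.03684.
Crs = 27.144 mL/cmH2O.

27.1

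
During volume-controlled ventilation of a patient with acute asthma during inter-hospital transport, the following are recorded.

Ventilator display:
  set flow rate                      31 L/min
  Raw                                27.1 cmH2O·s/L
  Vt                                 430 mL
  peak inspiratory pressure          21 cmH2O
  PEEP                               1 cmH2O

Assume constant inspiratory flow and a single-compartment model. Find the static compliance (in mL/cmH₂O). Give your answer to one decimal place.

Flow: 31 L/min ÷ 60 = 0.5167 L/s.
Equation of motion (constant flow): PIP = Vt/C + R·V̇ + PEEP.
Vt/C = PIP − R·V̇ − PEEP = 21 − 27.1×0.5167 − 1 = 21 − 14.003 − 1 = 5.997 cmH2O.
C = Vt / 5.997 = 430 / 5.997 = 71.703 mL/cmH2O.

71.7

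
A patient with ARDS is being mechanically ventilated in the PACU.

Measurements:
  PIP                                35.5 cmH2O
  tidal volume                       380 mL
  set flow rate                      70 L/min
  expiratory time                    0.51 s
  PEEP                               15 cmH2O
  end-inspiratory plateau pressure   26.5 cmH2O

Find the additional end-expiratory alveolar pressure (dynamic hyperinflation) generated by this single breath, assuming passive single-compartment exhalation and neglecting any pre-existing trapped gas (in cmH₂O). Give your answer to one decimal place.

1.6

Flow: 70 L/min ÷ 60 = 1.1667 L/s.
R = (PIP − Pplat)/V̇ = (35.5 − 26.5) / 1.1667 = 9.0/1.1667 = 7.714 cmH2O·s/L.
C = Vt/(Pplat − PEEP) = 380.0 / (26.5 − 15) = 380.0/11.5 = 33.043 mL/cmH2O.
τ = R × C = 7.714 × 0.03304 L/cmH2O = 0.2549 s.
Fraction remaining = e^(−Te/τ) = e^(−0.51/0.2549) = 0.1352; trapped volume = 380.0 × 0.1352 = 51.376 mL.
Additional alveolar pressure from trapping ≈ V_trapped / C = 51.376 / 33.043 = 1.555 cmH2O.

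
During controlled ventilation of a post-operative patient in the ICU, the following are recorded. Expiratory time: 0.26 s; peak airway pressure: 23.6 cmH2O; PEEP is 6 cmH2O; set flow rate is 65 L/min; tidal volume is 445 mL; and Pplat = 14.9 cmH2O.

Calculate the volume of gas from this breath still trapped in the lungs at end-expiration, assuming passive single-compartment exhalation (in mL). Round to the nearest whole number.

233

Flow: 65 L/min ÷ 60 = 1.0833 L/s.
R = (PIP − Pplat)/V̇ = (23.6 − 14.9) / 1.0833 = 8.7/1.0833 = 8.031 cmH2O·s/L.
C = Vt/(Pplat − PEEP) = 445.0 / (14.9 − 6) = 445.0/8.9 = 50.0 mL/cmH2O.
τ = R × C = 8.031 × 0.05 L/cmH2O = 0.4016 s.
Fraction remaining = e^(−Te/τ) = e^(−0.26/0.4016) = 0.5234.
Trapped volume = 445.0 × 0.5234 = 232.91 mL.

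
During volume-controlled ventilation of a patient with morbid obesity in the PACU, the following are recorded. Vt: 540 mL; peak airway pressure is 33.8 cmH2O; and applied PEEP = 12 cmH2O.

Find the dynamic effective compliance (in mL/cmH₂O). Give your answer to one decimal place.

Dynamic compliance = Vt / (PIP − PEEP) = 540 / (33.8 − 12) = 540 / 21.8 = 24.771 mL/cmH2O.

24.8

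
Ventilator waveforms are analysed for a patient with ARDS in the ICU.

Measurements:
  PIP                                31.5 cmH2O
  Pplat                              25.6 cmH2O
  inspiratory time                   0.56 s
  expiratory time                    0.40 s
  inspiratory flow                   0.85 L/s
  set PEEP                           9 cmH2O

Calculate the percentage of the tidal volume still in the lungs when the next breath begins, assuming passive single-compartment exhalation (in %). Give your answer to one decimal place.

Vt = flow × Ti = 0.85 L/s × 0.56 s × 1000 mL/L = 476.0 mL.
R = (PIP − Pplat)/V̇ = (31.5 − 25.6) / 0.85 = 5.9/0.85 = 6.941 cmH2O·s/L.
C = Vt/(Pplat − PEEP) = 476.0 / (25.6 − 9) = 476.0/16.6 = 28.675 mL/cmH2O.
τ = R × C = 6.941 × 0.02868 L/cmH2O = 0.1991 s.
Fraction remaining at end-expiration = e^(−Te/τ) = e^(−0.40/0.1991) = 0.1341 → 13.41%.

13.4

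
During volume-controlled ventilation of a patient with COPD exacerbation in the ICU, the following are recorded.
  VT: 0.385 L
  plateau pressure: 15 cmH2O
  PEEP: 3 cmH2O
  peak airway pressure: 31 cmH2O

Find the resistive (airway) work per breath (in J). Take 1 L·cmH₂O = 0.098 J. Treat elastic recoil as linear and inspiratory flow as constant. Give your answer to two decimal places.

0.60

With constant inspiratory flow the resistive pressure is constant at PIP − Pplat = 31 − 15 = 16.0 cmH2O, so resistive work = 16.0 × 0.385 = 6.16 L·cmH2O.
× 0.098 J/(L·cmH2O) → 0.6037 J.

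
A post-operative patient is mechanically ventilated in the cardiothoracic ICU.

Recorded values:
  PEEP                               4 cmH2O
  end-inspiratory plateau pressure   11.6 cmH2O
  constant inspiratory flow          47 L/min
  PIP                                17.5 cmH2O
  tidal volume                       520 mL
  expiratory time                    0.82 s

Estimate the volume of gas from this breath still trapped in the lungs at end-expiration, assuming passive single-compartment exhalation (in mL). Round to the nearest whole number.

Flow: 47 L/min ÷ 60 = 0.7833 L/s.
R = (PIP − Pplat)/V̇ = (17.5 − 11.6) / 0.7833 = 5.9/0.7833 = 7.532 cmH2O·s/L.
C = Vt/(Pplat − PEEP) = 520.0 / (11.6 − 4) = 520.0/7.6 = 68.421 mL/cmH2O.
τ = R × C = 7.532 × 0.06842 L/cmH2O = 0.5153 s.
Fraction remaining = e^(−Te/τ) = e^(−0.82/0.5153) = 0.2037.
Trapped volume = 520.0 × 0.2037 = 105.92 mL.

106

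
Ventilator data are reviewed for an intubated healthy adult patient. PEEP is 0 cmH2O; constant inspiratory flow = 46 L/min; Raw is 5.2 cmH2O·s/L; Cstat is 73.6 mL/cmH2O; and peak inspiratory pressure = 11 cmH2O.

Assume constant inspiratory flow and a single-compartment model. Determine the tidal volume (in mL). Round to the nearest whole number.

Flow: 46 L/min ÷ 60 = 0.7667 L/s.
Equation of motion (constant flow): PIP = Vt/C + R·V̇ + PEEP.
Vt/C = PIP − R·V̇ − PEEP = 11 − 3.987 − 0 = 7.013 cmH2O.
Vt = C × 7.013 = 73.6 × 7.013 = 516.16 mL.

516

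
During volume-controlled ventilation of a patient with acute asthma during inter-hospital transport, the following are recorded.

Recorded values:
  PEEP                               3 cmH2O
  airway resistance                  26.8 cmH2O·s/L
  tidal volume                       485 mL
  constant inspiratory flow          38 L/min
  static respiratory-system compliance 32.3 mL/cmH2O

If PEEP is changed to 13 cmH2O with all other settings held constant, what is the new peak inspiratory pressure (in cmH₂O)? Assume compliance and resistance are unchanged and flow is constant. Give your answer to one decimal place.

45.0

Flow: 38 L/min ÷ 60 = 0.6333 L/s.
PIP = Vt/C + R·V̇ + PEEP (constant-flow equation of motion).
Only the baseline term changes: ΔPIP = ΔPEEP = 13 − 3 = 10.0 cmH2O.
Original PIP = 485/32.3 + 26.8×0.6333 + 3 = 34.988 cmH2O; new PIP = 34.988 + (10.0) = 44.988 cmH2O.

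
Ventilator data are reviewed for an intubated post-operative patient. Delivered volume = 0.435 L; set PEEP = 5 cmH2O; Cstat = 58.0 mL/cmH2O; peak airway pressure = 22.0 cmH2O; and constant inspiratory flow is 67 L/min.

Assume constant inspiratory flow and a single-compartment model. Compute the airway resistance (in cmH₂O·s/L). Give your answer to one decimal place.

Flow: 67 L/min ÷ 60 = 1.1167 L/s.
Equation of motion (constant flow): PIP = Vt/C + R·V̇ + PEEP.
R·V̇ = PIP − Vt/C − PEEP = 22.0 − 435/58.0 − 5 = 22.0 − 7.5 − 5 = 9.5 cmH2O.
R = 9.5 / 1.1167 = 8.507 cmH2O·s/L.

8.5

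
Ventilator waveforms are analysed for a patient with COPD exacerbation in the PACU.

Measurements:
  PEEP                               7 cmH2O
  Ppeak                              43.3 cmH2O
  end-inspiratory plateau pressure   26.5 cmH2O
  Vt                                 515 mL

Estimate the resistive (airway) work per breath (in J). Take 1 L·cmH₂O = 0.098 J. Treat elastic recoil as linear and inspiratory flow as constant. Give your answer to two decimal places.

0.85

With constant inspiratory flow the resistive pressure is constant at PIP − Pplat = 43.3 − 26.5 = 16.8 cmH2O, so resistive work = 16.8 × 0.515 = 8.652 L·cmH2O.
× 0.098 J/(L·cmH2O) → 0.8479 J.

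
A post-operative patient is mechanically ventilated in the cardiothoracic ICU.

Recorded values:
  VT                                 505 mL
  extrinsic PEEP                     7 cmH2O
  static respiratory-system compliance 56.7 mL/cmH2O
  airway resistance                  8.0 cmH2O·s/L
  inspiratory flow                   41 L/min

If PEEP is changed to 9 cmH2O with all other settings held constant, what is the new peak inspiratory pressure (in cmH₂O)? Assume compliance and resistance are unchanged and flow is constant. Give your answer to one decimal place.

Flow: 41 L/min ÷ 60 = 0.6833 L/s.
PIP = Vt/C + R·V̇ + PEEP (constant-flow equation of motion).
Only the baseline term changes: ΔPIP = ΔPEEP = 9 − 7 = 2.0 cmH2O.
Original PIP = 505/56.7 + 8.0×0.6833 + 7 = 21.373 cmH2O; new PIP = 21.373 + (2.0) = 23.373 cmH2O.

23.4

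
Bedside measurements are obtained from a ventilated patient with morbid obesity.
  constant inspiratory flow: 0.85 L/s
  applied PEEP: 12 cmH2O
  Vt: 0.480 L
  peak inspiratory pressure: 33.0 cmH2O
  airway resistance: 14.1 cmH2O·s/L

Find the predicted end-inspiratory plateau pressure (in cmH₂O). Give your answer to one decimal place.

Pplat = PIP − Raw × flow = 33.0 − 14.1 × 0.85 = 33.0 − 11.985 = 21.015 cmH2O.

21.0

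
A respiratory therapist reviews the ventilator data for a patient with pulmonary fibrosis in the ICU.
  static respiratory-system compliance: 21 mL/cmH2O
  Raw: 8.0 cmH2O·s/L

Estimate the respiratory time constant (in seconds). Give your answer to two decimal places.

0.17

τ = R × C = 8.0 × 21 mL/cmH2O = 8.0 × 0.021 L/cmH2O = 0.168 s.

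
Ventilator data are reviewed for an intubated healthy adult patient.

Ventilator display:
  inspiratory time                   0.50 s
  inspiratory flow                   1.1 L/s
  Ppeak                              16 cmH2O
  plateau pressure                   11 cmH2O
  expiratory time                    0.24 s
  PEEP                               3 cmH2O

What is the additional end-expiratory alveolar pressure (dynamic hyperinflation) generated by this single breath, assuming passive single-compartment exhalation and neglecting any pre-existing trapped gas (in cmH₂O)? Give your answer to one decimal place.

Vt = flow × Ti = 1.1 L/s × 0.50 s × 1000 mL/L = 550.0 mL.
R = (PIP − Pplat)/V̇ = (16 − 11) / 1.1 = 5.0/1.1 = 4.545 cmH2O·s/L.
C = Vt/(Pplat − PEEP) = 550.0 / (11 − 3) = 550.0/8.0 = 68.75 mL/cmH2O.
τ = R × C = 4.545 × 0.06875 L/cmH2O = 0.3125 s.
Fraction remaining = e^(−Te/τ) = e^(−0.24/0.3125) = 0.4639; trapped volume = 550.0 × 0.4639 = 255.15 mL.
Additional alveolar pressure from trapping ≈ V_trapped / C = 255.15 / 68.75 = 3.711 cmH2O.

3.7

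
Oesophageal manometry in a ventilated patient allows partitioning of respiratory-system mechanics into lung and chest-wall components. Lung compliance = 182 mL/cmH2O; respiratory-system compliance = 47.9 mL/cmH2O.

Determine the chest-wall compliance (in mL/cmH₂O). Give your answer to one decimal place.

1/Ccw = 1/Crs − 1/CL.
1/Ccw = 1/47.9 − 1/182 = 0.01538.
Ccw = 65.02 mL/cmH2O.

65.0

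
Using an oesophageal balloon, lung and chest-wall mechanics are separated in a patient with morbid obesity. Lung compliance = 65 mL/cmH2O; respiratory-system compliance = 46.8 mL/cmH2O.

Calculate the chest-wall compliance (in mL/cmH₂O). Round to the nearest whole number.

167

1/Ccw = 1/Crs − 1/CL.
1/Ccw = 1/46.8 − 1/65 = 0.005983.
Ccw = 167.14 mL/cmH2O.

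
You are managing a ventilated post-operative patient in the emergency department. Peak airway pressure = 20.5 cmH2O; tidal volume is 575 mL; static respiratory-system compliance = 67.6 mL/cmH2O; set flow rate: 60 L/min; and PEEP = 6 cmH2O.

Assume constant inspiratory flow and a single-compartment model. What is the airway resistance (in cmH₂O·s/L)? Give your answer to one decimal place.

Flow: 60 L/min ÷ 60 = 1 L/s.
Equation of motion (constant flow): PIP = Vt/C + R·V̇ + PEEP.
R·V̇ = PIP − Vt/C − PEEP = 20.5 − 575/67.6 − 6 = 20.5 − 8.506 − 6 = 5.994 cmH2O.
R = 5.994 / 1 = 5.994 cmH2O·s/L.

6.0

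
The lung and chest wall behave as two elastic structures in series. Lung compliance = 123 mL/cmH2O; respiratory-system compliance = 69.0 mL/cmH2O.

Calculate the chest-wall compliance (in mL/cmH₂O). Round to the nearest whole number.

157

1/Ccw = 1/Crs − 1/CL.
1/Ccw = 1/69.0 − 1/123 = 0.006363.
Ccw = 157.16 mL/cmH2O.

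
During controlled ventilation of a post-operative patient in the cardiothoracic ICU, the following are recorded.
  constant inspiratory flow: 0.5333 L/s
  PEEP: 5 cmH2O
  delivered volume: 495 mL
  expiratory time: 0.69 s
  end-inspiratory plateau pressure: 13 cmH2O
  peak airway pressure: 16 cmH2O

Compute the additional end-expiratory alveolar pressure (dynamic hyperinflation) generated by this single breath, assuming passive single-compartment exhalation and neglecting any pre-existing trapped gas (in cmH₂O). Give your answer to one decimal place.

R = (PIP − Pplat)/V̇ = (16 − 13) / 0.5333 = 3.0/0.5333 = 5.625 cmH2O·s/L.
C = Vt/(Pplat − PEEP) = 495.0 / (13 − 5) = 495.0/8.0 = 61.875 mL/cmH2O.
τ = R × C = 5.625 × 0.06188 L/cmH2O = 0.3481 s.
Fraction remaining = e^(−Te/τ) = e^(−0.69/0.3481) = 0.1378; trapped volume = 495.0 × 0.1378 = 68.211 mL.
Additional alveolar pressure from trapping ≈ V_trapped / C = 68.211 / 61.875 = 1.102 cmH2O.

1.1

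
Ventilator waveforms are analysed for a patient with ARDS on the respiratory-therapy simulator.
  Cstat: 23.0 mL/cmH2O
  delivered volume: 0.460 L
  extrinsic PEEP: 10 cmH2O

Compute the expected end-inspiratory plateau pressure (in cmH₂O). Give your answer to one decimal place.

Pplat = PEEP + Vt / Cstat = 10 + 460 / 23.0 = 10 + 20.0 = 30.0 cmH2O.

30.0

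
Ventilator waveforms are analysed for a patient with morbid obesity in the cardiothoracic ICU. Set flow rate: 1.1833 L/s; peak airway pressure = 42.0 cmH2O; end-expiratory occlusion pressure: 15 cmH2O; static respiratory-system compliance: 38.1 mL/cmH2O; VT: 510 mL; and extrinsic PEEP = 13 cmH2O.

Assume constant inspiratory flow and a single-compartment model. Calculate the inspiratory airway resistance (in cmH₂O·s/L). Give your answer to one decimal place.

Total PEEP = 15 cmH2O (set 13 + intrinsic 2); this is the baseline alveolar pressure.
Equation of motion (constant flow): PIP = Vt/C + R·V̇ + PEEP.
R·V̇ = PIP − Vt/C − PEEP = 42.0 − 510/38.1 − 15 = 42.0 − 13.386 − 15 = 13.614 cmH2O.
R = 13.614 / 1.1833 = 11.505 cmH2O·s/L.

11.5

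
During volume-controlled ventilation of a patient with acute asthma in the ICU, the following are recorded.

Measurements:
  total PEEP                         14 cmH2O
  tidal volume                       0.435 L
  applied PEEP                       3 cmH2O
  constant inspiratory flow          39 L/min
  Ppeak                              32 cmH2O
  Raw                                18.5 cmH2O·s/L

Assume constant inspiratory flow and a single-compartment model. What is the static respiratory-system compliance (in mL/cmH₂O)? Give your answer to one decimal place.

72.8

Flow: 39 L/min ÷ 60 = 0.65 L/s.
Total PEEP = 14 cmH2O (set 3 + intrinsic 11); this is the baseline alveolar pressure.
Equation of motion (constant flow): PIP = Vt/C + R·V̇ + PEEP.
Vt/C = PIP − R·V̇ − PEEP = 32 − 18.5×0.65 − 14 = 32 − 12.025 − 14 = 5.975 cmH2O.
C = Vt / 5.975 = 435 / 5.975 = 72.803 mL/cmH2O.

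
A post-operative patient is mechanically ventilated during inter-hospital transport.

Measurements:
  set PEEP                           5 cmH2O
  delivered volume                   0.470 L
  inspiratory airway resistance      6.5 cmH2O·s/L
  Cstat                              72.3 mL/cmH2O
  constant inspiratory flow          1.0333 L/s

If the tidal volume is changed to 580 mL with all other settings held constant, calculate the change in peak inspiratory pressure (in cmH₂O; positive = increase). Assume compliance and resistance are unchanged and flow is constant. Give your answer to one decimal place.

1.5

PIP = Vt/C + R·V̇ + PEEP (constant-flow equation of motion).
Only the elastic term changes: ΔPIP = ΔVt / C = (580 − 470) / 72.3 = 1.521 cmH2O.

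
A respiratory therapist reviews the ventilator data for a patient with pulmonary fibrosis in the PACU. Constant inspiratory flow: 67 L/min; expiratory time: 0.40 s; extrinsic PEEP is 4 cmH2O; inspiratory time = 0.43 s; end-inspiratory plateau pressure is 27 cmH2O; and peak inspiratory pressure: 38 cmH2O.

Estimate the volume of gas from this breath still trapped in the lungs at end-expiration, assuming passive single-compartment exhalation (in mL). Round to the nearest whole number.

Flow: 67 L/min ÷ 60 = 1.1167 L/s.
Vt = flow × Ti = 1.1167 L/s × 0.43 s × 1000 mL/L = 480.18 mL.
R = (PIP − Pplat)/V̇ = (38 − 27) / 1.1167 = 11.0/1.1167 = 9.85 cmH2O·s/L.
C = Vt/(Pplat − PEEP) = 480.18 / (27 − 4) = 480.18/23.0 = 20.877 mL/cmH2O.
τ = R × C = 9.85 × 0.02088 L/cmH2O = 0.2057 s.
Fraction remaining = e^(−Te/τ) = e^(−0.40/0.2057) = 0.143.
Trapped volume = 480.18 × 0.143 = 68.666 mL.

69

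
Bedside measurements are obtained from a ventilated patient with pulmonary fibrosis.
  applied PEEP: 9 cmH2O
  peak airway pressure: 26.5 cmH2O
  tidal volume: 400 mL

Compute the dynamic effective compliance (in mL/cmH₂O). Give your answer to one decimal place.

22.9

Dynamic compliance = Vt / (PIP − PEEP) = 400 / (26.5 − 9) = 400 / 17.5 = 22.857 mL/cmH2O.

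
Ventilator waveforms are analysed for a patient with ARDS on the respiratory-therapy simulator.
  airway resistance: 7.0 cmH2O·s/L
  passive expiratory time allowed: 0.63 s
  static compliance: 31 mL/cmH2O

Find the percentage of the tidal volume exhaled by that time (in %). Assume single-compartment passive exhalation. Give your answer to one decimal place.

94.5

τ = R × C = 7.0 × 31 mL/cmH2O = 7.0 × 0.031 L/cmH2O = 0.217 s.
Passive exhalation: V(t)/V₀ = e^(−t/τ) = e^(−0.63/0.217) = 0.05485.
Fraction exhaled = 1 − 0.05485 = 0.9452 → 94.52%.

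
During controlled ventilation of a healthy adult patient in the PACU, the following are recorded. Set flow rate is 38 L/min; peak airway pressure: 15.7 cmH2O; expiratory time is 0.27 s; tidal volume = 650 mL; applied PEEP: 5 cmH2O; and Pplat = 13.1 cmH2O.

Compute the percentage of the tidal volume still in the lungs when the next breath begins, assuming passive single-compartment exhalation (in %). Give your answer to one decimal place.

44.1

Flow: 38 L/min ÷ 60 = 0.6333 L/s.
R = (PIP − Pplat)/V̇ = (15.7 − 13.1) / 0.6333 = 2.6/0.6333 = 4.105 cmH2O·s/L.
C = Vt/(Pplat − PEEP) = 650.0 / (13.1 − 5) = 650.0/8.1 = 80.247 mL/cmH2O.
τ = R × C = 4.105 × 0.08025 L/cmH2O = 0.3294 s.
Fraction remaining at end-expiration = e^(−Te/τ) = e^(−0.27/0.3294) = 0.4406 → 44.06%.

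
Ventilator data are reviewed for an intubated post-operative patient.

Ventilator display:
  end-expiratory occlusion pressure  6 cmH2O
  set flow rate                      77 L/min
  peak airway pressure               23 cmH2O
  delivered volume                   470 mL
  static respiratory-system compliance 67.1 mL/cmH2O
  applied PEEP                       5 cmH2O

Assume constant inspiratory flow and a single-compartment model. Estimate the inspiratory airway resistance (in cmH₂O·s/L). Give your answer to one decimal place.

7.8

Flow: 77 L/min ÷ 60 = 1.2833 L/s.
Total PEEP = 6 cmH2O (set 5 + intrinsic 1); this is the baseline alveolar pressure.
Equation of motion (constant flow): PIP = Vt/C + R·V̇ + PEEP.
R·V̇ = PIP − Vt/C − PEEP = 23 − 470/67.1 − 6 = 23 − 7.004 − 6 = 9.996 cmH2O.
R = 9.996 / 1.2833 = 7.789 cmH2O·s/L.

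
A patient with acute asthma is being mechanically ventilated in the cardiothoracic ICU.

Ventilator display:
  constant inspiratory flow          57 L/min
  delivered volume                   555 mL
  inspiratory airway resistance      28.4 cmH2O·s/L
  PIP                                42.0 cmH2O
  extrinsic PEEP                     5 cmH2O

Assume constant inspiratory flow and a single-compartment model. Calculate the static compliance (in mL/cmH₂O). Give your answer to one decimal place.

Flow: 57 L/min ÷ 60 = 0.95 L/s.
Equation of motion (constant flow): PIP = Vt/C + R·V̇ + PEEP.
Vt/C = PIP − R·V̇ − PEEP = 42.0 − 28.4×0.95 − 5 = 42.0 − 26.98 − 5 = 10.02 cmH2O.
C = Vt / 10.02 = 555 / 10.02 = 55.389 mL/cmH2O.

55.4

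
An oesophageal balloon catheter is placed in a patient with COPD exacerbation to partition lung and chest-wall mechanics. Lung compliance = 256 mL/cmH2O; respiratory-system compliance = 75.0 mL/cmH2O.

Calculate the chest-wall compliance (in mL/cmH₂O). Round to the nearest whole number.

1/Ccw = 1/Crs − 1/CL.
1/Ccw = 1/75.0 − 1/256 = 0.009427.
Ccw = 106.08 mL/cmH2O.

106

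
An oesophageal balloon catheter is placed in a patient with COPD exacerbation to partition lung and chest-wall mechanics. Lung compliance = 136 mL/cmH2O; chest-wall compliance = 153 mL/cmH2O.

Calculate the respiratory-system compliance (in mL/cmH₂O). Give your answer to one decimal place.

72.0

Lung and chest wall are elastances in series: 1/Crs = 1/CL + 1/Ccw.
1/Crs = 1/136 + 1/153 = 0.01389.
Crs = 71.994 mL/cmH2O.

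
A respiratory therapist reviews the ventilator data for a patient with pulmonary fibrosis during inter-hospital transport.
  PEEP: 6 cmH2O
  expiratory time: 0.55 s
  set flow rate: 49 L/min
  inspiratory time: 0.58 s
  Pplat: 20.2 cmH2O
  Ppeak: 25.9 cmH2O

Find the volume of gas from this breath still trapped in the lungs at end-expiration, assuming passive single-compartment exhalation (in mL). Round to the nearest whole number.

Flow: 49 L/min ÷ 60 = 0.8167 L/s.
Vt = flow × Ti = 0.8167 L/s × 0.58 s × 1000 mL/L = 473.69 mL.
R = (PIP − Pplat)/V̇ = (25.9 − 20.2) / 0.8167 = 5.7/0.8167 = 6.979 cmH2O·s/L.
C = Vt/(Pplat − PEEP) = 473.69 / (20.2 − 6) = 473.69/14.2 = 33.358 mL/cmH2O.
τ = R × C = 6.979 × 0.03336 L/cmH2O = 0.2328 s.
Fraction remaining = e^(−Te/τ) = e^(−0.55/0.2328) = 0.09418.
Trapped volume = 473.69 × 0.09418 = 44.612 mL.

45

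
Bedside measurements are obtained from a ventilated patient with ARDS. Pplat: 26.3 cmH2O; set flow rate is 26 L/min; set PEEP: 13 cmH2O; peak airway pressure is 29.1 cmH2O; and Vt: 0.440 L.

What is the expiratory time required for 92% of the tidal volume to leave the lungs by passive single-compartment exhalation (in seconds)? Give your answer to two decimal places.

Flow: 26 L/min ÷ 60 = 0.4333 L/s.
R = (PIP − Pplat)/V̇ = (29.1 − 26.3) / 0.4333 = 2.8/0.4333 = 6.462 cmH2O·s/L.
C = Vt/(Pplat − PEEP) = 440.0 / (26.3 − 13) = 440.0/13.3 = 33.083 mL/cmH2O.
τ = R × C = 6.462 × 0.03308 L/cmH2O = 0.2138 s.
t = −τ·ln(1 − 0.92) = −0.2138·ln(0.08) = 0.54 s.

0.54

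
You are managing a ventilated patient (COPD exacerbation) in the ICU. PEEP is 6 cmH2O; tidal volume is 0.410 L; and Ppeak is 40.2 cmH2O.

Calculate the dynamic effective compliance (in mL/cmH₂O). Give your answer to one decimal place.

12.0

Dynamic compliance = Vt / (PIP − PEEP) = 410 / (40.2 − 6) = 410 / 34.2 = 11.988 mL/cmH2O.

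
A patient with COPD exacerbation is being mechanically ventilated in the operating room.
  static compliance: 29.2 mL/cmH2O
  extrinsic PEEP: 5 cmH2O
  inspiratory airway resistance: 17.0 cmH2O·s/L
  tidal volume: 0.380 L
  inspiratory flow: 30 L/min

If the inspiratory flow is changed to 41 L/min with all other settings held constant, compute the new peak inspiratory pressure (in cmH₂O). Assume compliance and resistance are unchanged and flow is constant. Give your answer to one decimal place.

Flow: 30 L/min ÷ 60 = 0.5 L/s.
New flow: 41 L/min ÷ 60 = 0.6833 L/s.
PIP = Vt/C + R·V̇ + PEEP (constant-flow equation of motion).
Only the resistive term changes: ΔPIP = R × ΔV̇ = 17.0 × (0.6833 − 0.5) = 17.0 × 0.1833 = 3.116 cmH2O.
Original PIP = 380/29.2 + 17.0×0.5 + 5 = 26.514 cmH2O; new PIP = 26.514 + (3.116) = 29.63 cmH2O.

29.6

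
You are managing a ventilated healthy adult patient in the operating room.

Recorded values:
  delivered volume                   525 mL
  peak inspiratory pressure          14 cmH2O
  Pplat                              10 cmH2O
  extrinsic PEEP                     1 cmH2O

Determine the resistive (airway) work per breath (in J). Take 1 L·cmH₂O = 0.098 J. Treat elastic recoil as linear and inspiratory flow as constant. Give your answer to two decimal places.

0.21

With constant inspiratory flow the resistive pressure is constant at PIP − Pplat = 14 − 10 = 4.0 cmH2O, so resistive work = 4.0 × 0.525 = 2.1 L·cmH2O.
× 0.098 J/(L·cmH2O) → 0.2058 J.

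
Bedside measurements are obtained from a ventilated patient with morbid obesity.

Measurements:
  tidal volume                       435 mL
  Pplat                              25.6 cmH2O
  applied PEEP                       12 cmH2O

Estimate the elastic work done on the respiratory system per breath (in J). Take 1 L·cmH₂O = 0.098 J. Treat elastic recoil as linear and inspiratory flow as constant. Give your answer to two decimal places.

Elastic work ≈ ½ × (Pplat − PEEP) × Vt = 0.5 × (25.6 − 12) × 0.435 L = 0.5 × 13.6 × 0.435 = 2.958 L·cmH2O.
× 0.098 J/(L·cmH2O) → 0.2899 J.

0.29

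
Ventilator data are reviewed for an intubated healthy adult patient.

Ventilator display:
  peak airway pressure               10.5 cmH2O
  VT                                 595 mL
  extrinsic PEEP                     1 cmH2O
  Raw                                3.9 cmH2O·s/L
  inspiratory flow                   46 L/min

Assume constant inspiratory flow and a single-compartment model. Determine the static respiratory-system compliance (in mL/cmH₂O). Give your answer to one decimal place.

Flow: 46 L/min ÷ 60 = 0.7667 L/s.
Equation of motion (constant flow): PIP = Vt/C + R·V̇ + PEEP.
Vt/C = PIP − R·V̇ − PEEP = 10.5 − 3.9×0.7667 − 1 = 10.5 − 2.99 − 1 = 6.51 cmH2O.
C = Vt / 6.51 = 595 / 6.51 = 91.398 mL/cmH2O.

91.4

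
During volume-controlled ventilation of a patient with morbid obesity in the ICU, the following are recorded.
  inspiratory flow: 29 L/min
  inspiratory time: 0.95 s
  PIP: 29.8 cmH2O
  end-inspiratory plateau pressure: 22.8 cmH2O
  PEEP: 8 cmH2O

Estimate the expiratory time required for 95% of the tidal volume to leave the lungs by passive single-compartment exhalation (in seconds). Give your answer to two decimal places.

1.35

Flow: 29 L/min ÷ 60 = 0.4833 L/s.
Vt = flow × Ti = 0.4833 L/s × 0.95 s × 1000 mL/L = 459.14 mL.
R = (PIP − Pplat)/V̇ = (29.8 − 22.8) / 0.4833 = 7.0/0.4833 = 14.484 cmH2O·s/L.
C = Vt/(Pplat − PEEP) = 459.14 / (22.8 − 8) = 459.14/14.8 = 31.023 mL/cmH2O.
τ = R × C = 14.484 × 0.03102 L/cmH2O = 0.4493 s.
t = −τ·ln(1 − 0.95) = −0.4493·ln(0.05) = 1.346 s.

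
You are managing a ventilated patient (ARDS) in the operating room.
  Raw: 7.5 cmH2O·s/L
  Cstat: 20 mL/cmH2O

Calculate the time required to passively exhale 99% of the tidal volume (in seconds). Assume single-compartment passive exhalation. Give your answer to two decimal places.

0.69

τ = R × C = 7.5 × 20 mL/cmH2O = 7.5 × 0.020 L/cmH2O = 0.15 s.
Exhaled fraction f = 1 − e^(−t/τ) → t = −τ·ln(1 − f) = −0.15·ln(0.01) = 0.6908 s.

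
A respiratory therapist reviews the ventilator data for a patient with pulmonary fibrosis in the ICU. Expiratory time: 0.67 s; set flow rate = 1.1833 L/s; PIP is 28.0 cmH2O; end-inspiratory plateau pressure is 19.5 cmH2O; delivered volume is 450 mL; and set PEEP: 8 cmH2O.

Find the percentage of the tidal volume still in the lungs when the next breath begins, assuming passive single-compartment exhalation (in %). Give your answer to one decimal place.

9.2

R = (PIP − Pplat)/V̇ = (28.0 − 19.5) / 1.1833 = 8.5/1.1833 = 7.183 cmH2O·s/L.
C = Vt/(Pplat − PEEP) = 450.0 / (19.5 − 8) = 450.0/11.5 = 39.13 mL/cmH2O.
τ = R × C = 7.183 × 0.03913 L/cmH2O = 0.2811 s.
Fraction remaining at end-expiration = e^(−Te/τ) = e^(−0.67/0.2811) = 0.09223 → 9.223%.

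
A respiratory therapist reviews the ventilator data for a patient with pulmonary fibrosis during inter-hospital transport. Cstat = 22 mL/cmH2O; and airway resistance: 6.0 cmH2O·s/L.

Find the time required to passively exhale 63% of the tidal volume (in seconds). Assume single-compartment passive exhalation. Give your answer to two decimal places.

τ = R × C = 6.0 × 22 mL/cmH2O = 6.0 × 0.022 L/cmH2O = 0.132 s.
Exhaled fraction f = 1 − e^(−t/τ) → t = −τ·ln(1 − f) = −0.132·ln(0.37) = 0.1312 s.

0.13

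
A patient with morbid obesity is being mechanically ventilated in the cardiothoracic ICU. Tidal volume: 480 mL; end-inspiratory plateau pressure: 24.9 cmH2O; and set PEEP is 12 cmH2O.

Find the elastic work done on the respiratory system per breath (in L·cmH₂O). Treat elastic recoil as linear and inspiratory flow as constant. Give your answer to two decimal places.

3.10

Elastic work ≈ ½ × (Pplat − PEEP) × Vt = 0.5 × (24.9 − 12) × 0.480 L = 0.5 × 12.9 × 0.480 = 3.096 L·cmH2O.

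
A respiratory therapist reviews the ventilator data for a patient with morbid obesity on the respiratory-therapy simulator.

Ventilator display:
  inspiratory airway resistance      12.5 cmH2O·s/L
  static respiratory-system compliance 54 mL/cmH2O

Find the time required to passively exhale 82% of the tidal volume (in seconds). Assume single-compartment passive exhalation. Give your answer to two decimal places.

1.16

τ = R × C = 12.5 × 54 mL/cmH2O = 12.5 × 0.054 L/cmH2O = 0.675 s.
Exhaled fraction f = 1 − e^(−t/τ) → t = −τ·ln(1 − f) = −0.675·ln(0.18) = 1.157 s.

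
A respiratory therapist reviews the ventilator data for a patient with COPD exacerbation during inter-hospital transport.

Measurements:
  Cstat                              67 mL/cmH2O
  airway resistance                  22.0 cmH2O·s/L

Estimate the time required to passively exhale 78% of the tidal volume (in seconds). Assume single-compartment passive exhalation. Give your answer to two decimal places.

τ = R × C = 22.0 × 67 mL/cmH2O = 22.0 × 0.067 L/cmH2O = 1.474 s.
Exhaled fraction f = 1 − e^(−t/τ) → t = −τ·ln(1 − f) = −1.474·ln(0.22) = 2.232 s.

2.23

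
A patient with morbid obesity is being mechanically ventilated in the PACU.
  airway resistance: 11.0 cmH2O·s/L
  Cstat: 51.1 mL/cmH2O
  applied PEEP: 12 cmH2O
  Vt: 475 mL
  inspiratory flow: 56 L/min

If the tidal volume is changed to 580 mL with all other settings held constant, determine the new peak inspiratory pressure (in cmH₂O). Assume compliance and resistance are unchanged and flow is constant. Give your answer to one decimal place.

Flow: 56 L/min ÷ 60 = 0.9333 L/s.
PIP = Vt/C + R·V̇ + PEEP (constant-flow equation of motion).
Only the elastic term changes: ΔPIP = ΔVt / C = (580 − 475) / 51.1 = 2.055 cmH2O.
Original PIP = 475/51.1 + 11.0×0.9333 + 12 = 31.562 cmH2O; new PIP = 31.562 + (2.055) = 33.617 cmH2O.

33.6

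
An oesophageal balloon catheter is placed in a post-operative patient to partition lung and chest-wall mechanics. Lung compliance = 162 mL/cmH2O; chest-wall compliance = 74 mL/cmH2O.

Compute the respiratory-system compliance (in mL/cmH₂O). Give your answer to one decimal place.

Lung and chest wall are elastances in series: 1/Crs = 1/CL + 1/Ccw.
1/Crs = 1/162 + 1/74 = 0.01969.
Crs = 50.787 mL/cmH2O.

50.8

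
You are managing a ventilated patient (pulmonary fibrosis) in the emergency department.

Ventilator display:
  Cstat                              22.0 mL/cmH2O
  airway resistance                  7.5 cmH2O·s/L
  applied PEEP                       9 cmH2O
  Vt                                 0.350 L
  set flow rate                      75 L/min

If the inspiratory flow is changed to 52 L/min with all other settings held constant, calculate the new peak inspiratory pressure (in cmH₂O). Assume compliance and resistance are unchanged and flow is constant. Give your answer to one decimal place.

Flow: 75 L/min ÷ 60 = 1.25 L/s.
New flow: 52 L/min ÷ 60 = 0.8667 L/s.
PIP = Vt/C + R·V̇ + PEEP (constant-flow equation of motion).
Only the resistive term changes: ΔPIP = R × ΔV̇ = 7.5 × (0.8667 − 1.25) = 7.5 × -0.3833 = -2.875 cmH2O.
Original PIP = 350/22.0 + 7.5×1.25 + 9 = 34.284 cmH2O; new PIP = 34.284 + (-2.875) = 31.409 cmH2O.

31.4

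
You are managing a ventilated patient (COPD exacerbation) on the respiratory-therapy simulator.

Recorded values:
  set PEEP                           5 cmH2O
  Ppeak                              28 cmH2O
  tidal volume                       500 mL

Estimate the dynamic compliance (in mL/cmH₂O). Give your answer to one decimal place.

Dynamic compliance = Vt / (PIP − PEEP) = 500 / (28 − 5) = 500 / 23.0 = 21.739 mL/cmH2O.

21.7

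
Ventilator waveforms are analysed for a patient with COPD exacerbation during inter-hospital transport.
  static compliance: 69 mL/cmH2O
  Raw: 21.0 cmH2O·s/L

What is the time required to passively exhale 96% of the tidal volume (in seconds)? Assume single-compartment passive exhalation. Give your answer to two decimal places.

τ = R × C = 21.0 × 69 mL/cmH2O = 21.0 × 0.069 L/cmH2O = 1.449 s.
Exhaled fraction f = 1 − e^(−t/τ) → t = −τ·ln(1 − f) = −1.449·ln(0.04) = 4.664 s.

4.66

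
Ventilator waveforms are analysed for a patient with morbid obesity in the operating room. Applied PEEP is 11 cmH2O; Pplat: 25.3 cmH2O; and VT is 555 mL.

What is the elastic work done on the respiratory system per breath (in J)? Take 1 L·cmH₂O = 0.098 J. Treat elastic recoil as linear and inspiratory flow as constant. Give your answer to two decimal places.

0.39

Elastic work ≈ ½ × (Pplat − PEEP) × Vt = 0.5 × (25.3 − 11) × 0.555 L = 0.5 × 14.3 × 0.555 = 3.968 L·cmH2O.
× 0.098 J/(L·cmH2O) → 0.3889 J.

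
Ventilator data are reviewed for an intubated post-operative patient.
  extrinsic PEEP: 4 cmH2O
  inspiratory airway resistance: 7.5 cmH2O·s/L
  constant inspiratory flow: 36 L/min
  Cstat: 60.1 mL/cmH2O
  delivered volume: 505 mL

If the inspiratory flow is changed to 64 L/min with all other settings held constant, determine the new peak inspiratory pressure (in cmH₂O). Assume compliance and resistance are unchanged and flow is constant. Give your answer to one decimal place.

Flow: 36 L/min ÷ 60 = 0.6 L/s.
New flow: 64 L/min ÷ 60 = 1.0667 L/s.
PIP = Vt/C + R·V̇ + PEEP (constant-flow equation of motion).
Only the resistive term changes: ΔPIP = R × ΔV̇ = 7.5 × (1.0667 − 0.6) = 7.5 × 0.4667 = 3.5 cmH2O.
Original PIP = 505/60.1 + 7.5×0.6 + 4 = 16.903 cmH2O; new PIP = 16.903 + (3.5) = 20.403 cmH2O.

20.4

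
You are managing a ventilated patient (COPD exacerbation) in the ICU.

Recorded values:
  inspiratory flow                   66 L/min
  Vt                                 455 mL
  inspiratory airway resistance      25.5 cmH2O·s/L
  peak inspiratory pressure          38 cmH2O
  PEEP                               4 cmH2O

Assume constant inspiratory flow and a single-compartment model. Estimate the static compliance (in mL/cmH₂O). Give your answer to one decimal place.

76.5

Flow: 66 L/min ÷ 60 = 1.1 L/s.
Equation of motion (constant flow): PIP = Vt/C + R·V̇ + PEEP.
Vt/C = PIP − R·V̇ − PEEP = 38 − 25.5×1.1 − 4 = 38 − 28.05 − 4 = 5.95 cmH2O.
C = Vt / 5.95 = 455 / 5.95 = 76.471 mL/cmH2O.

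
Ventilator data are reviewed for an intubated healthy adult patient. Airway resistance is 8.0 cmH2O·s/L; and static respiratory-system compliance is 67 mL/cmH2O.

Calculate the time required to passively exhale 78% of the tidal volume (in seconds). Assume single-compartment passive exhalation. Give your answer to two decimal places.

0.81

τ = R × C = 8.0 × 67 mL/cmH2O = 8.0 × 0.067 L/cmH2O = 0.536 s.
Exhaled fraction f = 1 − e^(−t/τ) → t = −τ·ln(1 − f) = −0.536·ln(0.22) = 0.8116 s.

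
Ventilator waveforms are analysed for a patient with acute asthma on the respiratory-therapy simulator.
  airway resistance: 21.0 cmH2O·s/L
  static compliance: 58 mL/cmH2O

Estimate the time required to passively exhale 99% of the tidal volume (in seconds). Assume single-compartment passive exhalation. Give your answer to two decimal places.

5.61

τ = R × C = 21.0 × 58 mL/cmH2O = 21.0 × 0.058 L/cmH2O = 1.218 s.
Exhaled fraction f = 1 − e^(−t/τ) → t = −τ·ln(1 − f) = −1.218·ln(0.01) = 5.609 s.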